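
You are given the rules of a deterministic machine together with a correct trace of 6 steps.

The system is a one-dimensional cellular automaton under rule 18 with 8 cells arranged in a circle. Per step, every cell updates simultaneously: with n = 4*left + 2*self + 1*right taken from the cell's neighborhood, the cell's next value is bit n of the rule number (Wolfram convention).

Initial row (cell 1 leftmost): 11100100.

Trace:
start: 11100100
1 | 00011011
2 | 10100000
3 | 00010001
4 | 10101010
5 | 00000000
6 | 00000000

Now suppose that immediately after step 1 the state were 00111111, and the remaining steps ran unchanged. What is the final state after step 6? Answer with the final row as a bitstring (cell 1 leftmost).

00010010

state after step 1 := 00111111
2 | 11000000
3 | 00100001
4 | 11010010
5 | 00001100
6 | 00010010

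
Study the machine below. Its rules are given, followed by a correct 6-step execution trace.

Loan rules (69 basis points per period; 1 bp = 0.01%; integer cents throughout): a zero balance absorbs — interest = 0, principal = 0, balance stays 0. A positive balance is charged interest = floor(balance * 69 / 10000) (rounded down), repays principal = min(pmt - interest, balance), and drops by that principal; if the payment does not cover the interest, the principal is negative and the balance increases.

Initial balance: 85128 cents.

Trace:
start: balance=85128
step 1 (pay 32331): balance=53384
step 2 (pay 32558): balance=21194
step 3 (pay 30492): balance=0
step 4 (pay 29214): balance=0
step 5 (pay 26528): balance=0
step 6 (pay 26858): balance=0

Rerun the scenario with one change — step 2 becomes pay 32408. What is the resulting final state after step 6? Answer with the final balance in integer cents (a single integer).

(re-executing from step 2 with the substitution; state before step 2: balance=53384)
step 2 (pay 32408): balance=21344
step 3 (pay 30492): balance=0
step 4 (pay 29214): balance=0
step 5 (pay 26528): balance=0
step 6 (pay 26858): balance=0

0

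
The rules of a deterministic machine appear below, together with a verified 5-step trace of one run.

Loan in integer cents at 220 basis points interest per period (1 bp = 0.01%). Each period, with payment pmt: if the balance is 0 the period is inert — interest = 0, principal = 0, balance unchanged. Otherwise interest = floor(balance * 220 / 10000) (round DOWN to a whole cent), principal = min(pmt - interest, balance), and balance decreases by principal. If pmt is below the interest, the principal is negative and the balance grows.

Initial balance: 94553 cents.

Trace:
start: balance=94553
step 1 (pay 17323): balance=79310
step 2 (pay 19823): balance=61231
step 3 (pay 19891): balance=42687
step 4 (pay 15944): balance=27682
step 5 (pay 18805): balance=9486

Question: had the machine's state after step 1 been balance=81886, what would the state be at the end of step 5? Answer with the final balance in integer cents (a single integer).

state after step 1 := balance=81886
step 2 (pay 19823): balance=63864
step 3 (pay 19891): balance=45378
step 4 (pay 15944): balance=30432
step 5 (pay 18805): balance=12296

12296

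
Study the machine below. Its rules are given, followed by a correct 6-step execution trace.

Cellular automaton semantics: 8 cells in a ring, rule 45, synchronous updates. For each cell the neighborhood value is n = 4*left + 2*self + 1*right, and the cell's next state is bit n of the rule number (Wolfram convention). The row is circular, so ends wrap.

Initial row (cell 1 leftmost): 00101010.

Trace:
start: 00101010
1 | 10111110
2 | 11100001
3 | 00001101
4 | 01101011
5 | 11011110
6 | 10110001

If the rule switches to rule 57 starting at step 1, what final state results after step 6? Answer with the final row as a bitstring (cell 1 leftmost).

(re-executing steps 1..6 under rule 57; state before step 1: 00101010)
1 | 10010101
2 | 01001011
3 | 10100110
4 | 01010101
5 | 10101010
6 | 01010101

01010101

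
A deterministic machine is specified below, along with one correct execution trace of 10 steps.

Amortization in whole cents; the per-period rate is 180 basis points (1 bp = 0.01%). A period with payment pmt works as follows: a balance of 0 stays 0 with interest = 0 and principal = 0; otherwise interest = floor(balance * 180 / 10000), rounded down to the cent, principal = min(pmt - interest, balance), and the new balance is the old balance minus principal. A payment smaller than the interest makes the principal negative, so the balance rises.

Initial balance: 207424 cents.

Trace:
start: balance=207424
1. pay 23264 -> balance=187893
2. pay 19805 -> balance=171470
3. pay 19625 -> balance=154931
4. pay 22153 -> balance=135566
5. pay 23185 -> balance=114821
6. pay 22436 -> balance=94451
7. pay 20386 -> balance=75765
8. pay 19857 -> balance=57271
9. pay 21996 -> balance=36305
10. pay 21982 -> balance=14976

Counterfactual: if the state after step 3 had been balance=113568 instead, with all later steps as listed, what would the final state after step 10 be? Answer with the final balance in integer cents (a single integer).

0

state after step 3 := balance=113568
4. pay 22153 -> balance=93459
5. pay 23185 -> balance=71956
6. pay 22436 -> balance=50815
7. pay 20386 -> balance=31343
8. pay 19857 -> balance=12050
9. pay 21996 -> balance=0
10. pay 21982 -> balance=0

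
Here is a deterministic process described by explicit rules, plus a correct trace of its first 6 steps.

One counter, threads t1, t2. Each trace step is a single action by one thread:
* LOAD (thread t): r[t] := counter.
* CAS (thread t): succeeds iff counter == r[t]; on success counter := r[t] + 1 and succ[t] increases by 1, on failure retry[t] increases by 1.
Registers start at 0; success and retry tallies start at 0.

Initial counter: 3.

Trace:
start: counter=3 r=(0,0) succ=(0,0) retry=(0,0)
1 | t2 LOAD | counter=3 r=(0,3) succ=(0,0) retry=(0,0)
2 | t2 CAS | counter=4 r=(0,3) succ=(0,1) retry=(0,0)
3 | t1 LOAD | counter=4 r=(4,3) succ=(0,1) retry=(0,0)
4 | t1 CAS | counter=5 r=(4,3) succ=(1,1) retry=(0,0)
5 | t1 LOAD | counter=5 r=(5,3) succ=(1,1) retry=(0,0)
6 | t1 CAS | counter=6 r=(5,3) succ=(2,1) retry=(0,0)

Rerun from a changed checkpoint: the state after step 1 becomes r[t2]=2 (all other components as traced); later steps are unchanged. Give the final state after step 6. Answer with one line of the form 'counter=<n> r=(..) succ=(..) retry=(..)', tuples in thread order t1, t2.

state after step 1 := counter=3 r=(0,2) succ=(0,0) retry=(0,0)
2 | t2 CAS | counter=3 r=(0,2) succ=(0,0) retry=(0,1)
3 | t1 LOAD | counter=3 r=(3,2) succ=(0,0) retry=(0,1)
4 | t1 CAS | counter=4 r=(3,2) succ=(1,0) retry=(0,1)
5 | t1 LOAD | counter=4 r=(4,2) succ=(1,0) retry=(0,1)
6 | t1 CAS | counter=5 r=(4,2) succ=(2,0) retry=(0,1)

counter=5 r=(4,2) succ=(2,0) retry=(0,1)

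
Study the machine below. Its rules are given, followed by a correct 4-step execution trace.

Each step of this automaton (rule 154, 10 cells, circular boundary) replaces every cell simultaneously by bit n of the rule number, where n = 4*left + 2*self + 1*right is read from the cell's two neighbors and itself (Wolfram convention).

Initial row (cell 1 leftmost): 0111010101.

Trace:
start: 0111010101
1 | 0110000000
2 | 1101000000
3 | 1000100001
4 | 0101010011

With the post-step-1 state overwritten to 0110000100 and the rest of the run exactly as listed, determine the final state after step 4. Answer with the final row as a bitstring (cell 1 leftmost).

0101101001

state after step 1 := 0110000100
2 | 1101001010
3 | 1000110000
4 | 0101101001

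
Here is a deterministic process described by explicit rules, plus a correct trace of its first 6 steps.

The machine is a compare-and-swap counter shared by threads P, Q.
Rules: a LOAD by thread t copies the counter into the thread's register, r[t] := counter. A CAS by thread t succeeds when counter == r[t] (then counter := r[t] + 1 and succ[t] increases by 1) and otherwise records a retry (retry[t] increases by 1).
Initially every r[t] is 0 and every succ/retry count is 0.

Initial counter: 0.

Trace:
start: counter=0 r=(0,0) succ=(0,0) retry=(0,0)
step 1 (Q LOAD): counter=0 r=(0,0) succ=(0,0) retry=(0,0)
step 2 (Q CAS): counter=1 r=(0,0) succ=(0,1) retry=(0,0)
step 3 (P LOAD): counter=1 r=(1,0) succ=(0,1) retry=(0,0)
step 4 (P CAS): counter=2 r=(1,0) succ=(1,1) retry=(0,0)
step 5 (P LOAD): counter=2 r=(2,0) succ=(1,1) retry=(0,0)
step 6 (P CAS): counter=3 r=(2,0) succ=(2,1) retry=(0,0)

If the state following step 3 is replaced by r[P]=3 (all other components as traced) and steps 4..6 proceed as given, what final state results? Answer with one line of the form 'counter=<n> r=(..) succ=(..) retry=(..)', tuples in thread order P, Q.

counter=2 r=(1,0) succ=(1,1) retry=(1,0)

state after step 3 := counter=1 r=(3,0) succ=(0,1) retry=(0,0)
step 4 (P CAS): counter=1 r=(3,0) succ=(0,1) retry=(1,0)
step 5 (P LOAD): counter=1 r=(1,0) succ=(0,1) retry=(1,0)
step 6 (P CAS): counter=2 r=(1,0) succ=(1,1) retry=(1,0)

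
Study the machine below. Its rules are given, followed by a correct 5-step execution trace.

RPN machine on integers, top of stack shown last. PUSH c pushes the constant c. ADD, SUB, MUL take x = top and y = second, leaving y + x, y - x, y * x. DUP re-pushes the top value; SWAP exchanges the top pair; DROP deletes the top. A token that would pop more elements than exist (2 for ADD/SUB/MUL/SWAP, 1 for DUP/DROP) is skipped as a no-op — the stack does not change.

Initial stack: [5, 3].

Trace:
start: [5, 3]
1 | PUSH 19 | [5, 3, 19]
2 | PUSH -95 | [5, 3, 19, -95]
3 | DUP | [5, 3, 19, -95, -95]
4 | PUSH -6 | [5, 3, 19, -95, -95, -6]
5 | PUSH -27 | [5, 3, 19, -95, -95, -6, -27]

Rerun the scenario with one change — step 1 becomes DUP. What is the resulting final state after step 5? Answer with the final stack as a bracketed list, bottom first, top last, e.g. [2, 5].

(re-executing from step 1 with the substitution; state before step 1: [5, 3])
1 | DUP | [5, 3, 3]
2 | PUSH -95 | [5, 3, 3, -95]
3 | DUP | [5, 3, 3, -95, -95]
4 | PUSH -6 | [5, 3, 3, -95, -95, -6]
5 | PUSH -27 | [5, 3, 3, -95, -95, -6, -27]

[5, 3, 3, -95, -95, -6, -27]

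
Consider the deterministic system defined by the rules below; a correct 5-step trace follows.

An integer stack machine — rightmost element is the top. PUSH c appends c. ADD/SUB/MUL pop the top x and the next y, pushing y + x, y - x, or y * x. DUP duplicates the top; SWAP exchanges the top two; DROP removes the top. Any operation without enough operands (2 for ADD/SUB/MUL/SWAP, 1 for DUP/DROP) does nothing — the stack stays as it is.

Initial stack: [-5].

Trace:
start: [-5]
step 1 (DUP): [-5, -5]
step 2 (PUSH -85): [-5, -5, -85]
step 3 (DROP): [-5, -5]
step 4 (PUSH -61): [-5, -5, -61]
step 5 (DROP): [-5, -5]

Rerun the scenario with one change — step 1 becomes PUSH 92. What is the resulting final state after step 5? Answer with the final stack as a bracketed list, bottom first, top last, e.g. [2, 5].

(re-executing from step 1 with the substitution; state before step 1: [-5])
step 1 (PUSH 92): [-5, 92]
step 2 (PUSH -85): [-5, 92, -85]
step 3 (DROP): [-5, 92]
step 4 (PUSH -61): [-5, 92, -61]
step 5 (DROP): [-5, 92]

[-5, 92]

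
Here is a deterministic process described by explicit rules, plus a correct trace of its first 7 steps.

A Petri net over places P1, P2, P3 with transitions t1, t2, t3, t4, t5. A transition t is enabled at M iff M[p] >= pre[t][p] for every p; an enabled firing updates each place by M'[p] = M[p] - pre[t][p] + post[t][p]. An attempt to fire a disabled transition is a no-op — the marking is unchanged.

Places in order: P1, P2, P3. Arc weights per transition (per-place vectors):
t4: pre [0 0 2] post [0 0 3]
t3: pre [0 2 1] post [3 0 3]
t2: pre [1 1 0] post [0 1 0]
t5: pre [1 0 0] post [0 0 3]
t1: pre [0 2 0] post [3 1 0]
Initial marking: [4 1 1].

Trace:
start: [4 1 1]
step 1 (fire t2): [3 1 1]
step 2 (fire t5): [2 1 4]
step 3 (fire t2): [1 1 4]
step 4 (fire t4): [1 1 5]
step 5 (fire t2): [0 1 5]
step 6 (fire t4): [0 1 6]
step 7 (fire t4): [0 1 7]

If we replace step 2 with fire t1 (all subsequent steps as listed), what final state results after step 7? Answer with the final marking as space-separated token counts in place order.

1 1 1

(re-executing from step 2 with the substitution; state before step 2: [3 1 1])
step 2 (fire t1): [3 1 1]
step 3 (fire t2): [2 1 1]
step 4 (fire t4): [2 1 1]
step 5 (fire t2): [1 1 1]
step 6 (fire t4): [1 1 1]
step 7 (fire t4): [1 1 1]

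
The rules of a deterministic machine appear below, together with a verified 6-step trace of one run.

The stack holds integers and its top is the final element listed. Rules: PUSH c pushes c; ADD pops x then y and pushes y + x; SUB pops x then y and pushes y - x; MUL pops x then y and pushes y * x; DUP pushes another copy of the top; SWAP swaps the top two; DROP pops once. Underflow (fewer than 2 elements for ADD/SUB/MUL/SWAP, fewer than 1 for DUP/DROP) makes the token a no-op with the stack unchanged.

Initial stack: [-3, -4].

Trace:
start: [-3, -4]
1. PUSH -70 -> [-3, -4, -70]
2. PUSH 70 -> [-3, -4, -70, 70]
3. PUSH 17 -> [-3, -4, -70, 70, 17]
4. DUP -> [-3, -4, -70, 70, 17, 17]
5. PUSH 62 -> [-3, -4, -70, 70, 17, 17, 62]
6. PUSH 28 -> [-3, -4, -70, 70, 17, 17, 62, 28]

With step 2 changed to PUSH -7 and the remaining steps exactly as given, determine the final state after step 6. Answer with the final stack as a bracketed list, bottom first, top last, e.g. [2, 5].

(re-executing from step 2 with the substitution; state before step 2: [-3, -4, -70])
2. PUSH -7 -> [-3, -4, -70, -7]
3. PUSH 17 -> [-3, -4, -70, -7, 17]
4. DUP -> [-3, -4, -70, -7, 17, 17]
5. PUSH 62 -> [-3, -4, -70, -7, 17, 17, 62]
6. PUSH 28 -> [-3, -4, -70, -7, 17, 17, 62, 28]

[-3, -4, -70, -7, 17, 17, 62, 28]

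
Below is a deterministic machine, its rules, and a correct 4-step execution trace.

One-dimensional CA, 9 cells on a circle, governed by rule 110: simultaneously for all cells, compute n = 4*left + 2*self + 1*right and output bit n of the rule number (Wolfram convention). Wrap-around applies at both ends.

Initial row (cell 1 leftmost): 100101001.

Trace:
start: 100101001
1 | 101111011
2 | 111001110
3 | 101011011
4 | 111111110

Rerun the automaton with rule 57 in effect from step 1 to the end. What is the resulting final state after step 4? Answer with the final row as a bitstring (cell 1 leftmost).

101010010

(re-executing steps 1..4 under rule 57; state before step 1: 100101001)
1 | 010010101
2 | 101001010
3 | 010100101
4 | 101010010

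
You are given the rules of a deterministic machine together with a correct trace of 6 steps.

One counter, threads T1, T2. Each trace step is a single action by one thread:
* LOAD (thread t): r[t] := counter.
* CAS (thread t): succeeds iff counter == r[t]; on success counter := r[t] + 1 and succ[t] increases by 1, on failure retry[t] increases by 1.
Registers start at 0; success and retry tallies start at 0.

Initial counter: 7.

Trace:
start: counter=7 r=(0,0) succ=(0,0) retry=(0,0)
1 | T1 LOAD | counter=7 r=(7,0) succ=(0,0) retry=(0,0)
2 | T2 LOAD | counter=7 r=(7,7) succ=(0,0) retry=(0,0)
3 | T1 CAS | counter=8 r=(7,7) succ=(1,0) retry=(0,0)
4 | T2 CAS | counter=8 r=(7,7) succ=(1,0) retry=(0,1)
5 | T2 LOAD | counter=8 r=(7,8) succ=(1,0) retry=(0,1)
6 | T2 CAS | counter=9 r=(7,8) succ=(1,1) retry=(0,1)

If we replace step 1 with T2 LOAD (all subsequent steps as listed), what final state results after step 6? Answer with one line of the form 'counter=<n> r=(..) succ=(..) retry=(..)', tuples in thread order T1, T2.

counter=9 r=(0,8) succ=(0,2) retry=(1,0)

(re-executing from step 1 with the substitution; state before step 1: counter=7 r=(0,0) succ=(0,0) retry=(0,0))
1 | T2 LOAD | counter=7 r=(0,7) succ=(0,0) retry=(0,0)
2 | T2 LOAD | counter=7 r=(0,7) succ=(0,0) retry=(0,0)
3 | T1 CAS | counter=7 r=(0,7) succ=(0,0) retry=(1,0)
4 | T2 CAS | counter=8 r=(0,7) succ=(0,1) retry=(1,0)
5 | T2 LOAD | counter=8 r=(0,8) succ=(0,1) retry=(1,0)
6 | T2 CAS | counter=9 r=(0,8) succ=(0,2) retry=(1,0)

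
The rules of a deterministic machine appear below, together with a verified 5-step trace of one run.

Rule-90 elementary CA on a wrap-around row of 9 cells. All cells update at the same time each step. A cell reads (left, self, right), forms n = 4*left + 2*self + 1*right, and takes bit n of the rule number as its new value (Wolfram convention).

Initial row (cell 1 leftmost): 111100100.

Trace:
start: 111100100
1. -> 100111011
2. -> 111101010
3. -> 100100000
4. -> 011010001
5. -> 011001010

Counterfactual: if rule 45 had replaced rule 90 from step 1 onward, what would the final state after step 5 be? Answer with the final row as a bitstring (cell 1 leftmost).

101101010

(re-executing steps 1..5 under rule 45; state before step 1: 111100100)
1. -> 100000100
2. -> 101110100
3. -> 111001100
4. -> 100001000
5. -> 101101010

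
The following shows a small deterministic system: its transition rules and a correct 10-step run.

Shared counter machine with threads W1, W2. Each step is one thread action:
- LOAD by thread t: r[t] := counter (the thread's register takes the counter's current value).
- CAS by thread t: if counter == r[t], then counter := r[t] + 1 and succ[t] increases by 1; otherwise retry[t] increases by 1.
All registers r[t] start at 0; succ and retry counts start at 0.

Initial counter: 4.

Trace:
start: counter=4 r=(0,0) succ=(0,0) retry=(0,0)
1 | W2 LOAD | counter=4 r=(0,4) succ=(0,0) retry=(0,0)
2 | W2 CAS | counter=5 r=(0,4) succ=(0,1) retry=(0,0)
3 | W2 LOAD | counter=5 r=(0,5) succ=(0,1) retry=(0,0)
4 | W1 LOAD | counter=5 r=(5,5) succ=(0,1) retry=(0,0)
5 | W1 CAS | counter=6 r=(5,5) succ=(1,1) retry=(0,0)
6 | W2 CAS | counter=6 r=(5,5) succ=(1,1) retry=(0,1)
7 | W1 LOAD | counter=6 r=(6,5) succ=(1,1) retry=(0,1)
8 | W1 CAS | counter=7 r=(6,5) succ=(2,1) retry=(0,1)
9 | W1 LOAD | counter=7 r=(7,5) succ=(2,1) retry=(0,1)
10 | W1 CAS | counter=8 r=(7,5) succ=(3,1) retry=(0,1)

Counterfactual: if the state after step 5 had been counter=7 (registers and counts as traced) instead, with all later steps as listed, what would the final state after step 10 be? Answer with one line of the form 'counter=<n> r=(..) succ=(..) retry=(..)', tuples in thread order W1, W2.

counter=9 r=(8,5) succ=(3,1) retry=(0,1)

state after step 5 := counter=7 r=(5,5) succ=(1,1) retry=(0,0)
6 | W2 CAS | counter=7 r=(5,5) succ=(1,1) retry=(0,1)
7 | W1 LOAD | counter=7 r=(7,5) succ=(1,1) retry=(0,1)
8 | W1 CAS | counter=8 r=(7,5) succ=(2,1) retry=(0,1)
9 | W1 LOAD | counter=8 r=(8,5) succ=(2,1) retry=(0,1)
10 | W1 CAS | counter=9 r=(8,5) succ=(3,1) retry=(0,1)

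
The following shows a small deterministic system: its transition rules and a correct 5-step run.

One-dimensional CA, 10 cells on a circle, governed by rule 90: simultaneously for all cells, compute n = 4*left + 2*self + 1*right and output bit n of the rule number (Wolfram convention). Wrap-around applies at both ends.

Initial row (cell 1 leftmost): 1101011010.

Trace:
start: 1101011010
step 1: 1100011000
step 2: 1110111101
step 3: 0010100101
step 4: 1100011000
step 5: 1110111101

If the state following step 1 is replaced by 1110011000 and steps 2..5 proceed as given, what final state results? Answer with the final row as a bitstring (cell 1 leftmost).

state after step 1 := 1110011000
step 2: 1011111101
step 3: 1010000101
step 4: 1001001001
step 5: 1110110111

1110110111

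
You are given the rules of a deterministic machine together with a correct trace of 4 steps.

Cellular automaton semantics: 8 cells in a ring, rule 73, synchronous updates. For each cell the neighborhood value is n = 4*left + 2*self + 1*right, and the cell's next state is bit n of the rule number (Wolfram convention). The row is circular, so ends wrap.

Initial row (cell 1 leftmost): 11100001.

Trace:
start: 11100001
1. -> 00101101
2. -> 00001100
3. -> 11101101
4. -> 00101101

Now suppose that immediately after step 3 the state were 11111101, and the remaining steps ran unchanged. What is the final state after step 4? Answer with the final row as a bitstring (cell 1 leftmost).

state after step 3 := 11111101
4. -> 00000101

00000101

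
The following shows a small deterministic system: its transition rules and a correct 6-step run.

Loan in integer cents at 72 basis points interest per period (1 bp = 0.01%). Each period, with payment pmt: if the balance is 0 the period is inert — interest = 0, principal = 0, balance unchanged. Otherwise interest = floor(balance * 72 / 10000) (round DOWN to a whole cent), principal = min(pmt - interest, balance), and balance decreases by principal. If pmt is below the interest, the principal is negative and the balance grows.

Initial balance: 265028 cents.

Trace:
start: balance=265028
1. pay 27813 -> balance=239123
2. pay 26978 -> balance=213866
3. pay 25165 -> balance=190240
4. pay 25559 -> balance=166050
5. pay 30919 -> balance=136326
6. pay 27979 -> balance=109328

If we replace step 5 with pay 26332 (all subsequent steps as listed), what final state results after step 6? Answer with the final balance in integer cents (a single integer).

113948

(re-executing from step 5 with the substitution; state before step 5: balance=166050)
5. pay 26332 -> balance=140913
6. pay 27979 -> balance=113948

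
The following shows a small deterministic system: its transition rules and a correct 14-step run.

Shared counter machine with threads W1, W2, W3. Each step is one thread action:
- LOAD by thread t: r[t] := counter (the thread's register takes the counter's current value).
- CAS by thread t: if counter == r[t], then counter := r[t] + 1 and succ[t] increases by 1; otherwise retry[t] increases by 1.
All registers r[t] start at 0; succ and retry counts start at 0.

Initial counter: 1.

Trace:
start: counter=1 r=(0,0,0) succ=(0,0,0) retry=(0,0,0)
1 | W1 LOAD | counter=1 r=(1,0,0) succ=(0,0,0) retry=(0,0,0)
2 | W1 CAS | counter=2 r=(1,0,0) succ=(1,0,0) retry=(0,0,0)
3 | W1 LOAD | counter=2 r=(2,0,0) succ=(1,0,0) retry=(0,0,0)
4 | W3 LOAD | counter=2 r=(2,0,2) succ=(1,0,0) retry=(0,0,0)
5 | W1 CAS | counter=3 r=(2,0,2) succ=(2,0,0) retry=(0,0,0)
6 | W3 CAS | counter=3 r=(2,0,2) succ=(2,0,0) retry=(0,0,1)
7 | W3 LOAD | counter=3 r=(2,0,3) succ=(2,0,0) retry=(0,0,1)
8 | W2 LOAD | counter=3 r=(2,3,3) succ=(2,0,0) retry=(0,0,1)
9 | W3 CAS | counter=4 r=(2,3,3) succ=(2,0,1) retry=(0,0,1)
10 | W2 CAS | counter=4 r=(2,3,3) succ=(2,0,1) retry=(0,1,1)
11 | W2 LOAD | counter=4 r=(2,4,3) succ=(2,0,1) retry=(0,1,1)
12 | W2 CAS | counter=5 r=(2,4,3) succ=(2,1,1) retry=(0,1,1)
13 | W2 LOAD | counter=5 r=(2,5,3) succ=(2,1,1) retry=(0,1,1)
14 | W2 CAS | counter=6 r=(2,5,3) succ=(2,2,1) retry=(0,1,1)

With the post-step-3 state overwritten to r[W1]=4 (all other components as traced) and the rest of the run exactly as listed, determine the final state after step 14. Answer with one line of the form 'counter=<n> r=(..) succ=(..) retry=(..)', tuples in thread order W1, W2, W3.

state after step 3 := counter=2 r=(4,0,0) succ=(1,0,0) retry=(0,0,0)
4 | W3 LOAD | counter=2 r=(4,0,2) succ=(1,0,0) retry=(0,0,0)
5 | W1 CAS | counter=2 r=(4,0,2) succ=(1,0,0) retry=(1,0,0)
6 | W3 CAS | counter=3 r=(4,0,2) succ=(1,0,1) retry=(1,0,0)
7 | W3 LOAD | counter=3 r=(4,0,3) succ=(1,0,1) retry=(1,0,0)
8 | W2 LOAD | counter=3 r=(4,3,3) succ=(1,0,1) retry=(1,0,0)
9 | W3 CAS | counter=4 r=(4,3,3) succ=(1,0,2) retry=(1,0,0)
10 | W2 CAS | counter=4 r=(4,3,3) succ=(1,0,2) retry=(1,1,0)
11 | W2 LOAD | counter=4 r=(4,4,3) succ=(1,0,2) retry=(1,1,0)
12 | W2 CAS | counter=5 r=(4,4,3) succ=(1,1,2) retry=(1,1,0)
13 | W2 LOAD | counter=5 r=(4,5,3) succ=(1,1,2) retry=(1,1,0)
14 | W2 CAS | counter=6 r=(4,5,3) succ=(1,2,2) retry=(1,1,0)

counter=6 r=(4,5,3) succ=(1,2,2) retry=(1,1,0)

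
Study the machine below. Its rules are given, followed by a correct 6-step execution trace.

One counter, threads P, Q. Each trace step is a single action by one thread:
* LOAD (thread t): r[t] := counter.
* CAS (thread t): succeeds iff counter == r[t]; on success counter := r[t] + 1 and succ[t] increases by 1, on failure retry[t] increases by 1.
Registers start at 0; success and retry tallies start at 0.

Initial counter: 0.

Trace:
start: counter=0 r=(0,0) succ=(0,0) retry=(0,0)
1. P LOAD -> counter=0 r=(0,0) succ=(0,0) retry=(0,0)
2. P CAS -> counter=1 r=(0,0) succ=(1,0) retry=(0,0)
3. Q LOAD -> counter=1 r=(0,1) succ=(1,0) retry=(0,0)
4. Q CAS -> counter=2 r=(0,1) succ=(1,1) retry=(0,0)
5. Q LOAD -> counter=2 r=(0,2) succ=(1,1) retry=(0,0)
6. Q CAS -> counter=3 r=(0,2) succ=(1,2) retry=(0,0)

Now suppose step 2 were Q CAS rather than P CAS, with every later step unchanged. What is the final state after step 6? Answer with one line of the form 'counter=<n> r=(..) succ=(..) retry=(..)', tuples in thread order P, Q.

counter=3 r=(0,2) succ=(0,3) retry=(0,0)

(re-executing from step 2 with the substitution; state before step 2: counter=0 r=(0,0) succ=(0,0) retry=(0,0))
2. Q CAS -> counter=1 r=(0,0) succ=(0,1) retry=(0,0)
3. Q LOAD -> counter=1 r=(0,1) succ=(0,1) retry=(0,0)
4. Q CAS -> counter=2 r=(0,1) succ=(0,2) retry=(0,0)
5. Q LOAD -> counter=2 r=(0,2) succ=(0,2) retry=(0,0)
6. Q CAS -> counter=3 r=(0,2) succ=(0,3) retry=(0,0)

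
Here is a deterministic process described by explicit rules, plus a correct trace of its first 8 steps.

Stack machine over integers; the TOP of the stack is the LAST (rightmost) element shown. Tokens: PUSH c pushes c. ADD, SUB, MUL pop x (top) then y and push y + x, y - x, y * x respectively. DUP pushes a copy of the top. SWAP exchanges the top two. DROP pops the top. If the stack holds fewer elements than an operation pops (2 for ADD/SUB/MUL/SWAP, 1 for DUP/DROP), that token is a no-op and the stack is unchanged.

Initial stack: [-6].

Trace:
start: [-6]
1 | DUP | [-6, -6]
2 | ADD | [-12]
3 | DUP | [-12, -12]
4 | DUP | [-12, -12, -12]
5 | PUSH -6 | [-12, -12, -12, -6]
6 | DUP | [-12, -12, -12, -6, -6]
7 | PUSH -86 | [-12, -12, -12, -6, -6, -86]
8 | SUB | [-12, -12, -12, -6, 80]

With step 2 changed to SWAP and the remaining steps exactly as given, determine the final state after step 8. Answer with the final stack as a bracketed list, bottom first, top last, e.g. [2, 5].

(re-executing from step 2 with the substitution; state before step 2: [-6, -6])
2 | SWAP | [-6, -6]
3 | DUP | [-6, -6, -6]
4 | DUP | [-6, -6, -6, -6]
5 | PUSH -6 | [-6, -6, -6, -6, -6]
6 | DUP | [-6, -6, -6, -6, -6, -6]
7 | PUSH -86 | [-6, -6, -6, -6, -6, -6, -86]
8 | SUB | [-6, -6, -6, -6, -6, 80]

[-6, -6, -6, -6, -6, 80]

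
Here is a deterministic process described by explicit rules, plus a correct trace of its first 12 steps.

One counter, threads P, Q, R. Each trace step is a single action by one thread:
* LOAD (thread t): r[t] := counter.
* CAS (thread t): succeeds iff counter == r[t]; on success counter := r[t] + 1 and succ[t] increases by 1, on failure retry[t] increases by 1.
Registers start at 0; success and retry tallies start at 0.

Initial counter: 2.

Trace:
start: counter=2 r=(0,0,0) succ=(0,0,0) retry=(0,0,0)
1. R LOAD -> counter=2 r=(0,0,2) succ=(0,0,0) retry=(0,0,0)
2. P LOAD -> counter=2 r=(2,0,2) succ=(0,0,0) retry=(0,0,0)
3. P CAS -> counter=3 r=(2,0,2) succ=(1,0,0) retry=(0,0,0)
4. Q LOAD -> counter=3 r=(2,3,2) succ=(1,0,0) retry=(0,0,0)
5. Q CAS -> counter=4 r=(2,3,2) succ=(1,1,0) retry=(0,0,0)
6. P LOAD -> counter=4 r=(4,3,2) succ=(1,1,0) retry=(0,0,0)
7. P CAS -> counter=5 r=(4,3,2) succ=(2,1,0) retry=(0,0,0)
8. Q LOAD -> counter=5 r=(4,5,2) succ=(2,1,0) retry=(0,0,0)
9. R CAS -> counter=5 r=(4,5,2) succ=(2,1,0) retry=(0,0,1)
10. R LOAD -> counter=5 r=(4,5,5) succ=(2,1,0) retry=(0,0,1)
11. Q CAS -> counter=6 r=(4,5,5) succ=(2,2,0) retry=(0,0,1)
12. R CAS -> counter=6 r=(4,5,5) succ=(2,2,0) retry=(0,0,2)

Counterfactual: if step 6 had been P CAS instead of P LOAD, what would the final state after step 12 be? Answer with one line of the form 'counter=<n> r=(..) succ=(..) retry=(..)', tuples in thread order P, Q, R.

(re-executing from step 6 with the substitution; state before step 6: counter=4 r=(2,3,2) succ=(1,1,0) retry=(0,0,0))
6. P CAS -> counter=4 r=(2,3,2) succ=(1,1,0) retry=(1,0,0)
7. P CAS -> counter=4 r=(2,3,2) succ=(1,1,0) retry=(2,0,0)
8. Q LOAD -> counter=4 r=(2,4,2) succ=(1,1,0) retry=(2,0,0)
9. R CAS -> counter=4 r=(2,4,2) succ=(1,1,0) retry=(2,0,1)
10. R LOAD -> counter=4 r=(2,4,4) succ=(1,1,0) retry=(2,0,1)
11. Q CAS -> counter=5 r=(2,4,4) succ=(1,2,0) retry=(2,0,1)
12. R CAS -> counter=5 r=(2,4,4) succ=(1,2,0) retry=(2,0,2)

counter=5 r=(2,4,4) succ=(1,2,0) retry=(2,0,2)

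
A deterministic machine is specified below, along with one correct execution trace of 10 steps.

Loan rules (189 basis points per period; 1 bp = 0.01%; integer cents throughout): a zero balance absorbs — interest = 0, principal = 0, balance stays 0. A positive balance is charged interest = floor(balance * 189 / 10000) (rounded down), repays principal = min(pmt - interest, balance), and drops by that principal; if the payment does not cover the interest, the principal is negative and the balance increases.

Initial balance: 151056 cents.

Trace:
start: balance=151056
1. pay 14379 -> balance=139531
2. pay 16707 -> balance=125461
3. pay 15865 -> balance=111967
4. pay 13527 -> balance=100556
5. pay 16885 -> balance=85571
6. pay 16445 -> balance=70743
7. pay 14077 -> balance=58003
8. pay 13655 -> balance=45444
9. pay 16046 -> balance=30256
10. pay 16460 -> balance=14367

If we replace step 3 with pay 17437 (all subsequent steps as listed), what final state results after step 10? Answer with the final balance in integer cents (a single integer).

12575

(re-executing from step 3 with the substitution; state before step 3: balance=125461)
3. pay 17437 -> balance=110395
4. pay 13527 -> balance=98954
5. pay 16885 -> balance=83939
6. pay 16445 -> balance=69080
7. pay 14077 -> balance=56308
8. pay 13655 -> balance=43717
9. pay 16046 -> balance=28497
10. pay 16460 -> balance=12575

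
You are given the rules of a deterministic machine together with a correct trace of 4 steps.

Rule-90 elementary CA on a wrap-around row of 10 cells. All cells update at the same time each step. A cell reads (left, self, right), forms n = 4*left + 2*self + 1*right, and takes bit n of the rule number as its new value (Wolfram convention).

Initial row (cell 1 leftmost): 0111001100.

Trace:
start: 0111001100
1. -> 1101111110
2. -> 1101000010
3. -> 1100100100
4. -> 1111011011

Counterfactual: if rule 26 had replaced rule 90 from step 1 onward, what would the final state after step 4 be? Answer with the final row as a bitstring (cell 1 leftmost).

1101101010

(re-executing steps 1..4 under rule 26; state before step 1: 0111001100)
1. -> 1100111010
2. -> 1011100000
3. -> 0010010001
4. -> 1101101010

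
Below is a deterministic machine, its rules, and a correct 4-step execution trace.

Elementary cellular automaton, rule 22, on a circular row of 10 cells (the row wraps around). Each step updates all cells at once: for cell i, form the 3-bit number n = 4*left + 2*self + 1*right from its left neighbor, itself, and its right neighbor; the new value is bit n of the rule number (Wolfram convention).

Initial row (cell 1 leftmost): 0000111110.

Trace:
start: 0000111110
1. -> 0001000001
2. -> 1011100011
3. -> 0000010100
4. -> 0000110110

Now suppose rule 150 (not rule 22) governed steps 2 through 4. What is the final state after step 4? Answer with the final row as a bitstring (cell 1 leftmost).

(re-executing steps 2..4 under rule 150; state before step 2: 0001000001)
2. -> 1011100011
3. -> 0001010101
4. -> 1011010101

1011010101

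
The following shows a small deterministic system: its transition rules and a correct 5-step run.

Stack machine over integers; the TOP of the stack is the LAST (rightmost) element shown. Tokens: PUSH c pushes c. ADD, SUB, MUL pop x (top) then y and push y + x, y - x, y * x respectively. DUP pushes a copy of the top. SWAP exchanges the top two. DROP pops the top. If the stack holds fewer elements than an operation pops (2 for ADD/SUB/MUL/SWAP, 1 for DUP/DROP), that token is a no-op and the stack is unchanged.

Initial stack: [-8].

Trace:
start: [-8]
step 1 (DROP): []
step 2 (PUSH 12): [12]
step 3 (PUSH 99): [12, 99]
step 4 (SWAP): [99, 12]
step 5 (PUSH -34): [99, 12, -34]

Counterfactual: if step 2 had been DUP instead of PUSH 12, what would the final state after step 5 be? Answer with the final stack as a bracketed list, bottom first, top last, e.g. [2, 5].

(re-executing from step 2 with the substitution; state before step 2: [])
step 2 (DUP): []
step 3 (PUSH 99): [99]
step 4 (SWAP): [99]
step 5 (PUSH -34): [99, -34]

[99, -34]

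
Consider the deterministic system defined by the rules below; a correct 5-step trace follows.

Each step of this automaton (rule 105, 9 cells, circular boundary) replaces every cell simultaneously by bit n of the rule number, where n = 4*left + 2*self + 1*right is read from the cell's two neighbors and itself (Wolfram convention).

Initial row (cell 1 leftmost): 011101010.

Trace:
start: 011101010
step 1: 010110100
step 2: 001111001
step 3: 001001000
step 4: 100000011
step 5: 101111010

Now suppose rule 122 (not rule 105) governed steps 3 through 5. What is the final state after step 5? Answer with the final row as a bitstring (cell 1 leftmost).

111001110

(re-executing steps 3..5 under rule 122; state before step 3: 001111001)
step 3: 111001110
step 4: 101111011
step 5: 111001110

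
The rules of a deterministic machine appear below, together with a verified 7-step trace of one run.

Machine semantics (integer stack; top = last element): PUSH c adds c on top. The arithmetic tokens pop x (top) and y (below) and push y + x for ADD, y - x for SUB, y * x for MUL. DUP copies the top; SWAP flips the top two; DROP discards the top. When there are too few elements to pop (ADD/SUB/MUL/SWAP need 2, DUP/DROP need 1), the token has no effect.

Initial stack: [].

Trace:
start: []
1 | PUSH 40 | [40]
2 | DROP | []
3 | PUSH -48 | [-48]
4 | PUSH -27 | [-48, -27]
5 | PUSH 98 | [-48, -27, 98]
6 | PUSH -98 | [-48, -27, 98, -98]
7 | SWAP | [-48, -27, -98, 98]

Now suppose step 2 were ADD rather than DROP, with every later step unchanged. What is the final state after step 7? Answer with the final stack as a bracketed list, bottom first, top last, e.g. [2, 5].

[40, -48, -27, -98, 98]

(re-executing from step 2 with the substitution; state before step 2: [40])
2 | ADD | [40]
3 | PUSH -48 | [40, -48]
4 | PUSH -27 | [40, -48, -27]
5 | PUSH 98 | [40, -48, -27, 98]
6 | PUSH -98 | [40, -48, -27, 98, -98]
7 | SWAP | [40, -48, -27, -98, 98]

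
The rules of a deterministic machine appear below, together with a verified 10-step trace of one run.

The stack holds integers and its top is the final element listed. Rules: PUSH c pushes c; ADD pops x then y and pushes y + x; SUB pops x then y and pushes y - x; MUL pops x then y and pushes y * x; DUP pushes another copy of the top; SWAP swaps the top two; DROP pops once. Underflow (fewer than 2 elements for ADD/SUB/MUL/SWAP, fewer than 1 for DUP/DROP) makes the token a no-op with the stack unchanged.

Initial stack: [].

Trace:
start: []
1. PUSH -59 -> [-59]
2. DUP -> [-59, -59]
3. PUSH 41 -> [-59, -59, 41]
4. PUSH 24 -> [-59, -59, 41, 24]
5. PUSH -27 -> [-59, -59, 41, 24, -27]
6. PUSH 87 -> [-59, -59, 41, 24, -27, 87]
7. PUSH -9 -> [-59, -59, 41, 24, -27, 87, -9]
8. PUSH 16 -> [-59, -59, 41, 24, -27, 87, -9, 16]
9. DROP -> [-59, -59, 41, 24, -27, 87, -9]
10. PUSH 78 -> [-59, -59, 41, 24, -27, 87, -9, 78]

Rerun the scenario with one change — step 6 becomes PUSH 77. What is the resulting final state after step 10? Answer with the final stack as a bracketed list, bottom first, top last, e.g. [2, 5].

(re-executing from step 6 with the substitution; state before step 6: [-59, -59, 41, 24, -27])
6. PUSH 77 -> [-59, -59, 41, 24, -27, 77]
7. PUSH -9 -> [-59, -59, 41, 24, -27, 77, -9]
8. PUSH 16 -> [-59, -59, 41, 24, -27, 77, -9, 16]
9. DROP -> [-59, -59, 41, 24, -27, 77, -9]
10. PUSH 78 -> [-59, -59, 41, 24, -27, 77, -9, 78]

[-59, -59, 41, 24, -27, 77, -9, 78]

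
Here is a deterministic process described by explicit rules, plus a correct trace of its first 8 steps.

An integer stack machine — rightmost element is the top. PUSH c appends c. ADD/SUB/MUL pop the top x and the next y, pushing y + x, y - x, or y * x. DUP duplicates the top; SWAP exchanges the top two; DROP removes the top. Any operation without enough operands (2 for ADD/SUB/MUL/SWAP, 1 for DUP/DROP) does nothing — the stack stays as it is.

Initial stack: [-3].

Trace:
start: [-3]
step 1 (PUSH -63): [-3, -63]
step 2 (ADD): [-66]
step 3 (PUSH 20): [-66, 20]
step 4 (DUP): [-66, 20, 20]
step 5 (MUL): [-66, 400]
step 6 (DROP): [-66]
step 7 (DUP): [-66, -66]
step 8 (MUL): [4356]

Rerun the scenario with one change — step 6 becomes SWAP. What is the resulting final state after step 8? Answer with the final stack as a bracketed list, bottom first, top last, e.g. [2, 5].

[400, 4356]

(re-executing from step 6 with the substitution; state before step 6: [-66, 400])
step 6 (SWAP): [400, -66]
step 7 (DUP): [400, -66, -66]
step 8 (MUL): [400, 4356]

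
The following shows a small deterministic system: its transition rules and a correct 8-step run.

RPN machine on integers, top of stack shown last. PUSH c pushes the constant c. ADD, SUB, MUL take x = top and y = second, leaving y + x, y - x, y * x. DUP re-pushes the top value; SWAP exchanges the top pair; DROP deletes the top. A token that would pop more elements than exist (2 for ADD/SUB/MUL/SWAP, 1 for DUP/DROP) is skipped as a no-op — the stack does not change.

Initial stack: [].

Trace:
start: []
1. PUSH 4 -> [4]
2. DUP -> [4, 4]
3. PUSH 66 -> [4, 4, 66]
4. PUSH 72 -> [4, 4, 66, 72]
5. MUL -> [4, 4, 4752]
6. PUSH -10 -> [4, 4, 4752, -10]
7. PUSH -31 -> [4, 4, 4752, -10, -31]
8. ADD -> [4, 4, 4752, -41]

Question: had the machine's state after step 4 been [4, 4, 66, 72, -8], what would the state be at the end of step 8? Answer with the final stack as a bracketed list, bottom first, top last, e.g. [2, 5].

[4, 4, 66, -576, -41]

state after step 4 := [4, 4, 66, 72, -8]
5. MUL -> [4, 4, 66, -576]
6. PUSH -10 -> [4, 4, 66, -576, -10]
7. PUSH -31 -> [4, 4, 66, -576, -10, -31]
8. ADD -> [4, 4, 66, -576, -41]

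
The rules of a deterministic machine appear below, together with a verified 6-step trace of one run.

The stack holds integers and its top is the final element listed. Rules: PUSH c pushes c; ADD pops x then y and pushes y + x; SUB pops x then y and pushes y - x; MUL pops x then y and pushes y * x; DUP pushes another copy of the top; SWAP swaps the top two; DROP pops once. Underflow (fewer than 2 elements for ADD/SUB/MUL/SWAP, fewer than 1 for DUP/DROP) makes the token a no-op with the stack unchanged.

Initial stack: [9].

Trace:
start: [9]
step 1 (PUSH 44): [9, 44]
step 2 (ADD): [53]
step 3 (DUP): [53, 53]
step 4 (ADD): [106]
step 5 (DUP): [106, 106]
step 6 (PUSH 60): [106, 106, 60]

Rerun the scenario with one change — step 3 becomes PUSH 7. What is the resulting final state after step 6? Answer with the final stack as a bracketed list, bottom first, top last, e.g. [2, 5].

[60, 60, 60]

(re-executing from step 3 with the substitution; state before step 3: [53])
step 3 (PUSH 7): [53, 7]
step 4 (ADD): [60]
step 5 (DUP): [60, 60]
step 6 (PUSH 60): [60, 60, 60]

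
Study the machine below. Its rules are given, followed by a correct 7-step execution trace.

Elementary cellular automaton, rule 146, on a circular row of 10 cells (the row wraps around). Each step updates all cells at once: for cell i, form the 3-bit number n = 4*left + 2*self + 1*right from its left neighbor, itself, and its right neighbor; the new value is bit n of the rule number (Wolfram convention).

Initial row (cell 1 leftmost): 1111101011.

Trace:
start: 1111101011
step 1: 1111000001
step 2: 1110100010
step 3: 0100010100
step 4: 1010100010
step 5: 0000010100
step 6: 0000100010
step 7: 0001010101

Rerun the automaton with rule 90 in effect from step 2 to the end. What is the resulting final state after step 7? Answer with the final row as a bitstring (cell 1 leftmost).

(re-executing steps 2..7 under rule 90; state before step 2: 1111000001)
step 2: 0001100011
step 3: 1011110111
step 4: 1010010100
step 5: 0001100011
step 6: 1011110111
step 7: 1010010100

1010010100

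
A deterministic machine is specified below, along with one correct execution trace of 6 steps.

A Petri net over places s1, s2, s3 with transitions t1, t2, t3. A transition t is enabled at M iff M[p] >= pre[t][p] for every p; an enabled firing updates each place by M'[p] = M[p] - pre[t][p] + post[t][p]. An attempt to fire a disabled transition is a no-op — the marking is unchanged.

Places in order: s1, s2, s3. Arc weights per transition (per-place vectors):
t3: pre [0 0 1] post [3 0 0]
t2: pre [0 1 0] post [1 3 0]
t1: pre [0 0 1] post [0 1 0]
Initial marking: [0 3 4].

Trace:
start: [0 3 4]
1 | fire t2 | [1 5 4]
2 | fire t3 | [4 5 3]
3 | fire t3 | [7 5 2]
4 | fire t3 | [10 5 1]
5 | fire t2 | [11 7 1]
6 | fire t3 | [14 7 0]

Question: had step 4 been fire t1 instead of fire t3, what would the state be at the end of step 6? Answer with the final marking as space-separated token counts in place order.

11 8 0

(re-executing from step 4 with the substitution; state before step 4: [7 5 2])
4 | fire t1 | [7 6 1]
5 | fire t2 | [8 8 1]
6 | fire t3 | [11 8 0]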